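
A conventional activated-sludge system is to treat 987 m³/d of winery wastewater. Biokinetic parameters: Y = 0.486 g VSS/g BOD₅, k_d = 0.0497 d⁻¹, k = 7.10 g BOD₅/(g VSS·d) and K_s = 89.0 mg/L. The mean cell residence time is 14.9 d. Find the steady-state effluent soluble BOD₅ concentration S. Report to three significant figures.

S ≈ 3.12 mg/L

Effluent substrate depends only on kinetics and SRT: S = K_s(1 + k_d θ_c) / [θ_c(Yk − k_d) − 1] = 89.0 × (1 + 0.0497 × 14.9) / [14.9 × (0.486 × 7.10 − 0.0497) − 1] = 154.9 / 49.67 = 3.119 mg/L.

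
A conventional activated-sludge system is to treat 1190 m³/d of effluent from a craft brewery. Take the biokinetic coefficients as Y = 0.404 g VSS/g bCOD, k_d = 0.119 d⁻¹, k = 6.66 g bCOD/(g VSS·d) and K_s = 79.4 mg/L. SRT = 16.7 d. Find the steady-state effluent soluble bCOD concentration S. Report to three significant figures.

S ≈ 5.65 mg/L

From the Monod/SRT balance for a CMAS, S = K_s·(1+k_d θ_c)/[θ_c·(Y k − k_d) − 1] = 79.4 × (1 + 0.119 × 16.7) / [16.7 × (0.404 × 6.66 − 0.119) − 1] = 237.2 / 41.95 = 5.655 mg/L.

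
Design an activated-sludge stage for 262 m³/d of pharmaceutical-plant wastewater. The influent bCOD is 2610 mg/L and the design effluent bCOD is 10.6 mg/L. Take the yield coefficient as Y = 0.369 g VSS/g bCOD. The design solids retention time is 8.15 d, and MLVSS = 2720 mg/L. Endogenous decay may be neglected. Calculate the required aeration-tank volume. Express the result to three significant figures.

V·X = Y·Q·ΔS·θ_c gives V = 0.369 × 262 × (2610 − 10.6) × 8.15 / 2720 = 753.0 m³.

V ≈ 753 m³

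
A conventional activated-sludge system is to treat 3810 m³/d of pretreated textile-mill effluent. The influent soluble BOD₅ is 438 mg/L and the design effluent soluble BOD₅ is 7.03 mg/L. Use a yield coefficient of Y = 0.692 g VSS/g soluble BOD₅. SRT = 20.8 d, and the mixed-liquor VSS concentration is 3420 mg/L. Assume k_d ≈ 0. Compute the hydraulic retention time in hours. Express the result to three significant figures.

τ ≈ 43.5 h

With k_d = 0 the design equation reduces to V = Y Q (S₀−S) θ_c / X = 0.692 × 3810 × (438 − 7.03) × 20.8 / 3420 = 6911 m³.
Hydraulic retention time τ = V/Q = 6911 / 3810 = 1.814 d = 43.53 h.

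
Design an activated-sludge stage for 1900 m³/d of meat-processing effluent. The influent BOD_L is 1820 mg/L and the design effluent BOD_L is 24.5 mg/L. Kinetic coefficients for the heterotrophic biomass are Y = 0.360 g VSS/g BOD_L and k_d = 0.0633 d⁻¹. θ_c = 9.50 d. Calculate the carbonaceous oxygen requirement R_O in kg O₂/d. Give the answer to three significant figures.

Correct the yield for decay: Y_obs = Y/(1 + k_d θ_c) = 0.360 / (1 + 0.0633 × 9.50) = 0.360 / 1.601 = 0.2248.
Substrate removed = Q·(S₀ − S) = 1900 m³/d × (1820 − 24.5) g/m³ = 3.41×10^6 g/d = 3411 kg/d.
Net sludge production P_X = 0.2248 × 3411 = 766.9 kg VSS/d.
Carbonaceous O₂ demand = substrate oxidised − cell-mass equivalent = 3411 − 1.42 × 766.9 = 2322 kg O₂/d.

R_O ≈ 2320 kg O₂/d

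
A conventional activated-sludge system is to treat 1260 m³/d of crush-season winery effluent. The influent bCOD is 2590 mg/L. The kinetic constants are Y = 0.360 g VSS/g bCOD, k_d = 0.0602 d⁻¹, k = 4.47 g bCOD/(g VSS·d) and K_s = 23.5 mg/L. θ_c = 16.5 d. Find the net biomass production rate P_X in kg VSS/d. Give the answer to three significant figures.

P_X ≈ 589 kg VSS/d

Effluent substrate depends only on kinetics and SRT: S = K_s(1 + k_d θ_c) / [θ_c(Yk − k_d) − 1] = 23.5 × (1 + 0.0602 × 16.5) / [16.5 × (0.360 × 4.47 − 0.0602) − 1] = 46.84 / 24.56 = 1.907 mg/L.
The observed yield is Y_obs = Y/(1 + k_d·θ_c) = 0.360 / (1 + 0.0602 × 16.5) = 0.360 / 1.993 = 0.1806 g VSS per g bCOD removed.
Q·(S₀ − S) = 1260 × (2590 − 1.91) × 10⁻³ = 3261 kg/d removed.
Biomass produced: P_X = Y_obs·Q·ΔS = 0.1806 × 3261 ≈ 589.0 kg VSS/d.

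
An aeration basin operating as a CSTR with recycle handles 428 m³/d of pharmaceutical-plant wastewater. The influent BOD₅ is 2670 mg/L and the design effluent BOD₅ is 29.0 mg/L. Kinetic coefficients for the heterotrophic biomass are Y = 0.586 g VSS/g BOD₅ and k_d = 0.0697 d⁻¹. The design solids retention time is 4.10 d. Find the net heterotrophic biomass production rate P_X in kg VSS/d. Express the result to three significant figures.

Observed yield with endogenous decay: Y_obs = Y / (1 + k_d·θ_c) = 0.586 / (1 + 0.0697 × 4.10) = 0.586 / 1.286 = 0.4558 g VSS/g BOD₅.
ΔS = 2670 − 29.0 = 2641 mg/L, so the substrate removal rate is 428 × 2641/1000 = 1130 kg BOD₅/d.
Biomass produced: P_X = Y_obs·Q·ΔS = 0.4558 × 1130 ≈ 515.2 kg VSS/d.

P_X ≈ 515 kg VSS/d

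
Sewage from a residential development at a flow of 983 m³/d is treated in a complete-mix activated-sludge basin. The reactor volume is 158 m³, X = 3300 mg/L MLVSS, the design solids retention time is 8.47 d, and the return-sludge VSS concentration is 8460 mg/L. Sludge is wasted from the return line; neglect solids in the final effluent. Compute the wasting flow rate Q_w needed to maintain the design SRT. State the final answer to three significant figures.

Q_w = (V·X)/(θ_c X_r) = 158.0 × 3300 / (8.47 × 8460) = 7.276 m³/d.

Q_w ≈ 7.28 m³/d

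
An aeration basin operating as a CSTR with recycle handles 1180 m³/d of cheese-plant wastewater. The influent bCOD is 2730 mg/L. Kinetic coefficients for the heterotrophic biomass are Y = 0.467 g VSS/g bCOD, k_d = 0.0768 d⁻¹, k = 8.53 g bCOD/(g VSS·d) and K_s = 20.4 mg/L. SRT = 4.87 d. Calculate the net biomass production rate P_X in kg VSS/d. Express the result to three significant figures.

P_X ≈ 1090 kg VSS/d

From the Monod/SRT balance for a CMAS, S = K_s·(1+k_d θ_c)/[θ_c·(Y k − k_d) − 1] = 20.4 × (1 + 0.0768 × 4.87) / [4.87 × (0.467 × 8.53 − 0.0768) − 1] = 28.03 / 18.03 = 1.555 mg/L.
Observed yield with endogenous decay: Y_obs = Y / (1 + k_d·θ_c) = 0.467 / (1 + 0.0768 × 4.87) = 0.467 / 1.374 = 0.3399 g VSS/g bCOD.
Mass of bCOD removed per day: Q(S₀ − S) = 1180 × 2728 g/m³ = 3220 kg/d.
Biomass produced: P_X = Y_obs·Q·ΔS = 0.3399 × 3220 ≈ 1094 kg VSS/d.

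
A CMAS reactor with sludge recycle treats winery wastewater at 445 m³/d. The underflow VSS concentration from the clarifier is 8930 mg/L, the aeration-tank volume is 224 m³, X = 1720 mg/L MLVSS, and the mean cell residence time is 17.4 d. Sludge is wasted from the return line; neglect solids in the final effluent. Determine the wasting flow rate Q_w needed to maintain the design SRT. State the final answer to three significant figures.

θ_c = V·X/(Q_w·X_r) when wasting from the recycle, so Q_w = V·X/(θ_c·X_r) = 224.0 × 1720 / (17.4 × 8930) = 2.480 m³/d.

Q_w ≈ 2.48 m³/d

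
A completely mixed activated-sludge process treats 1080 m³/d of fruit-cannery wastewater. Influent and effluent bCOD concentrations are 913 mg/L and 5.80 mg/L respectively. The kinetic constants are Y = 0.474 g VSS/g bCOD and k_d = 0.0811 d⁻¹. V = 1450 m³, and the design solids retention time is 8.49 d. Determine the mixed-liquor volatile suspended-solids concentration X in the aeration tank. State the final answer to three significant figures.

X ≈ 1610 mg/L

From V·X·(1 + k_d·θ_c) = Y·Q·(S₀ − S)·θ_c: X = 0.474 × 1080 × (913 − 5.80) × 8.49 / [1450 × (1 + 0.0811 × 8.49)] = 1610 mg/L.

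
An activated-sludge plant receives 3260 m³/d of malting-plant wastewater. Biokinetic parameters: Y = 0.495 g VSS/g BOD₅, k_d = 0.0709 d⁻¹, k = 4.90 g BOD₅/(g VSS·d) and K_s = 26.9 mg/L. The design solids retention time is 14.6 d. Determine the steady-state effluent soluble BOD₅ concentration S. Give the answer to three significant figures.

S ≈ 1.64 mg/L

From the Monod/SRT balance for a CMAS, S = K_s·(1+k_d θ_c)/[θ_c·(Y k − k_d) − 1] = 26.9 × (1 + 0.0709 × 14.6) / [14.6 × (0.495 × 4.90 − 0.0709) − 1] = 54.75 / 33.38 = 1.640 mg/L.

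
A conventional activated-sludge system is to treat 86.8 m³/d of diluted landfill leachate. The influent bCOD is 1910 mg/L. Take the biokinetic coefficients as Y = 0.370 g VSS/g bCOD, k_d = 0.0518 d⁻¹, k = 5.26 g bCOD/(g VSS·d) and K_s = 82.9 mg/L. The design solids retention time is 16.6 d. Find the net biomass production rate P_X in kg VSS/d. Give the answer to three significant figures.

P_X ≈ 32.9 kg VSS/d

Effluent substrate depends only on kinetics and SRT: S = K_s(1 + k_d θ_c) / [θ_c(Yk − k_d) − 1] = 82.9 × (1 + 0.0518 × 16.6) / [16.6 × (0.370 × 5.26 − 0.0518) − 1] = 154.2 / 30.45 = 5.064 mg/L.
Y_obs = Y / (1 + k_d θ_c) = 0.370 / (1 + 0.0518 × 16.6) = 0.370 / 1.860 = 0.1989.
Substrate removed = Q·(S₀ − S) = 86.8 m³/d × (1910 − 5.06) g/m³ = 1.65×10^5 g/d = 165.3 kg/d.
Biomass produced: P_X = Y_obs·Q·ΔS = 0.1989 × 165.3 ≈ 32.89 kg VSS/d.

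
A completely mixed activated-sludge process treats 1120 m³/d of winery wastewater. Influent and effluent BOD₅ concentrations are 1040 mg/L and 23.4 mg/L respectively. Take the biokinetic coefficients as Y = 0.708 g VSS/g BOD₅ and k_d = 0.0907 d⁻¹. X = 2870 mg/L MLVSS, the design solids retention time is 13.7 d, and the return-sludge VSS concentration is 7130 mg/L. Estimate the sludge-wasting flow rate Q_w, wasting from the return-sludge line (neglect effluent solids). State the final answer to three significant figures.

Q_w ≈ 50.4 m³/d

Rearranging the biomass balance for a CMAS with decay, V = Y·Q·ΔS·θ_c / [X·(1+k_d θ_c)] = 0.708 × 1120 × (1040 − 23.4) × 13.7 / [2870 × (1 + 0.0907 × 13.7)] = 1.1×10^7 / 6436 = 1716 m³.
Wasting from the return line (neglecting effluent solids): Q_w = V·X / (θ_c·X_r) = 1716 × 2870 / (13.7 × 7130) = 50.42 m³/d.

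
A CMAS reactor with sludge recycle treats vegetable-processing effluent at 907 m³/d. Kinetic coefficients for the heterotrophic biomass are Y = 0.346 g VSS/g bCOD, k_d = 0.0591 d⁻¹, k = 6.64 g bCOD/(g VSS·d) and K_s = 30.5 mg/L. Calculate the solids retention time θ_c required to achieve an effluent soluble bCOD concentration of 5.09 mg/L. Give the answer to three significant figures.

Specific growth rate at S = 5.09 mg/L: μ = YkS/(K_s+S) = 0.346·6.64·5.09/(30.5+5.09) = 0.3286 d⁻¹.
Then 1/θ_c = μ − k_d = 0.3286 − 0.0591 = 0.2695 d⁻¹, giving θ_c = 3.711 d.

θ_c ≈ 3.71 d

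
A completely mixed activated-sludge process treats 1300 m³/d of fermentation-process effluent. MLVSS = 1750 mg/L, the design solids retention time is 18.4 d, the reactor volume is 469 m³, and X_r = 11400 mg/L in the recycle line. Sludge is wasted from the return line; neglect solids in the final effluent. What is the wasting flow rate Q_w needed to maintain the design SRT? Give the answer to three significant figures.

Q_w = (V·X)/(θ_c X_r) = 469.0 × 1750 / (18.4 × 11400) = 3.913 m³/d.

Q_w ≈ 3.91 m³/d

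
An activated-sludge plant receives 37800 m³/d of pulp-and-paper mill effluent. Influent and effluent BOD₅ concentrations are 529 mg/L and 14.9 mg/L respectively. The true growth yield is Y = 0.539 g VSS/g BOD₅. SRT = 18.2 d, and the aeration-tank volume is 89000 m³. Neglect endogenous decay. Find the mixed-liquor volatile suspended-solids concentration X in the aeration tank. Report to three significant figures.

Without decay, X = Y Q (S₀−S) θ_c / V = 0.539 × 37800 × (529 − 14.9) × 18.2 / 89000 = 2142 mg/L.

X ≈ 2140 mg/L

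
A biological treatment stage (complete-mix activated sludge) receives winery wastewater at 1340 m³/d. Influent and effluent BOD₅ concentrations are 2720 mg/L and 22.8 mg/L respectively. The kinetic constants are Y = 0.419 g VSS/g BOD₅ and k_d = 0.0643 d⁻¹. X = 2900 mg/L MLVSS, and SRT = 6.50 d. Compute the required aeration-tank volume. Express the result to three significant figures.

V ≈ 2390 m³

Rearranging the biomass balance for a CMAS with decay, V = Y·Q·ΔS·θ_c / [X·(1+k_d θ_c)] = 0.419 × 1340 × (2720 − 22.8) × 6.50 / [2900 × (1 + 0.0643 × 6.50)] = 9.84×10^6 / 4112 = 2394 m³.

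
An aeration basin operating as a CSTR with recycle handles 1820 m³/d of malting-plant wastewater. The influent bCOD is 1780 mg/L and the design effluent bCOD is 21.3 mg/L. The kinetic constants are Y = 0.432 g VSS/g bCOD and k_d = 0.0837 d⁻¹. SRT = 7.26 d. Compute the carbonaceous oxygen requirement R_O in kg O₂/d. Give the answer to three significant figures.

Correct the yield for decay: Y_obs = Y/(1 + k_d θ_c) = 0.432 / (1 + 0.0837 × 7.26) = 0.432 / 1.608 = 0.2687.
Q·(S₀ − S) = 1820 × (1780 − 21.3) × 10⁻³ = 3201 kg/d removed.
Net sludge production P_X = 0.2687 × 3201 = 860.1 kg VSS/d.
R_O = Q·(S₀ − S) − 1.42·P_X = 3201 − 1.42 × 860.1 = 1979 kg O₂/d.

R_O ≈ 1980 kg O₂/d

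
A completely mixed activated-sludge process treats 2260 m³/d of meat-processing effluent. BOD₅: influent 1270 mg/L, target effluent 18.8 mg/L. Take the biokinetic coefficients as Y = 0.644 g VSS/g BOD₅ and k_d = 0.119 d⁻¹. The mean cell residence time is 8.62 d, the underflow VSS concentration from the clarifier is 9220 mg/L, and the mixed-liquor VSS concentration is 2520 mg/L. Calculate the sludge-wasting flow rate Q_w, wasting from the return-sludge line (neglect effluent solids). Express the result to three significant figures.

Q_w ≈ 97.5 m³/d

From the SRT design equation V = Y Q (S₀−S) θ_c / [X (1 + k_d θ_c)] = 0.644 × 2260 × (1270 − 18.8) × 8.62 / [2520 × (1 + 0.119 × 8.62)] = 1.57×10^7 / 5105 = 3075 m³.
Q_w = (V·X)/(θ_c X_r) = 3075 × 2520 / (8.62 × 9220) = 97.50 m³/d.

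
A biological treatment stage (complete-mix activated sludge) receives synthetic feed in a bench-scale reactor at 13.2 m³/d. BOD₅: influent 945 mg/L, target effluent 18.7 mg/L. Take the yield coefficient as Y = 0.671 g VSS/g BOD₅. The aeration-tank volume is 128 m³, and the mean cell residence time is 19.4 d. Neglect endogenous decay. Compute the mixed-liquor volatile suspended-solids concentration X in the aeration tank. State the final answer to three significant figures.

X ≈ 1240 mg/L

X = Y·Q·ΔS·θ_c / V = 0.671 × 13.2 × (945 − 18.7) × 19.4 / 128 = 1243 mg/L.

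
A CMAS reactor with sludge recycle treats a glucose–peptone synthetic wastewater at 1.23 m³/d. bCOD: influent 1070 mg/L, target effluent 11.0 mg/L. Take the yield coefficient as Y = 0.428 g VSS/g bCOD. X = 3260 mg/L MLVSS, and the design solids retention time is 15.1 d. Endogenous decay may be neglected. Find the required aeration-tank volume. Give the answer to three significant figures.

With k_d = 0 the design equation reduces to V = Y Q (S₀−S) θ_c / X = 0.428 × 1.23 × (1070 − 11.0) × 15.1 / 3260 = 2.582 m³.

V ≈ 2.58 m³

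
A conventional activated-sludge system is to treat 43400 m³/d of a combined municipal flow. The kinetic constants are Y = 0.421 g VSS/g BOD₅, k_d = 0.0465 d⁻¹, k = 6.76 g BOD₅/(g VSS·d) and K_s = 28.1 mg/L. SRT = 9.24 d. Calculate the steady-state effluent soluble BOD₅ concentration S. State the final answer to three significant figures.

S ≈ 1.62 mg/L

For a completely mixed reactor with recycle the Lawrence–McCarty relation gives S = K_s·(1 + k_d·θ_c) / [θ_c·(Y·k − k_d) − 1] = 28.1 × (1 + 0.0465 × 9.24) / [9.24 × (0.421 × 6.76 − 0.0465) − 1] = 40.17 / 24.87 = 1.616 mg/L.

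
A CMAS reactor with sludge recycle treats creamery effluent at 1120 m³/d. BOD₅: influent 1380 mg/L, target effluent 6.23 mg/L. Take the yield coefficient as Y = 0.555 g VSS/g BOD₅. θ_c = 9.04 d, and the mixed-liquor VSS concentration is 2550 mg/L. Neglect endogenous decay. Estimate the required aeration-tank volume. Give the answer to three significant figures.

V·X = Y·Q·ΔS·θ_c gives V = 0.555 × 1120 × (1380 − 6.23) × 9.04 / 2550 = 3027 m³.

V ≈ 3030 m³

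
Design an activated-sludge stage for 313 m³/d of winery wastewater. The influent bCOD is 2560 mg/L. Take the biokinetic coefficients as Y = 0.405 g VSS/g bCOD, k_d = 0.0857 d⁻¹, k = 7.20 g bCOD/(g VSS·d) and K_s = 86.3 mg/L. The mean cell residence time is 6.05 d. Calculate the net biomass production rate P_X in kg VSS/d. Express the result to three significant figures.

P_X ≈ 213 kg VSS/d

Effluent substrate depends only on kinetics and SRT: S = K_s(1 + k_d θ_c) / [θ_c(Yk − k_d) − 1] = 86.3 × (1 + 0.0857 × 6.05) / [6.05 × (0.405 × 7.20 − 0.0857) − 1] = 131.0 / 16.12 = 8.128 mg/L.
The observed yield is Y_obs = Y/(1 + k_d·θ_c) = 0.405 / (1 + 0.0857 × 6.05) = 0.405 / 1.518 = 0.2667 g VSS per g bCOD removed.
Mass of bCOD removed per day: Q(S₀ − S) = 313 × 2552 g/m³ = 798.7 kg/d.
So the net sludge growth is P_X = 0.2667 × 798.7 = 213.0 kg VSS/d.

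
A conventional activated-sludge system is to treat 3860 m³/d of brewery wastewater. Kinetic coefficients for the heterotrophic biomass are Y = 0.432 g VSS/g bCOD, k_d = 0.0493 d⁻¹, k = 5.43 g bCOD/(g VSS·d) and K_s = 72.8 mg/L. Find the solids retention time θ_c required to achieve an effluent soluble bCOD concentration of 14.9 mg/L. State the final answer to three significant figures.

From 1/θ_c = Y·k·S/(K_s + S) − k_d: Y·k·S/(K_s+S) = 0.432 × 5.43 × 14.9 / (72.8 + 14.9) = 0.3985 d⁻¹.
Then 1/θ_c = μ − k_d = 0.3985 − 0.0493 = 0.3492 d⁻¹, giving θ_c = 2.863 d.

θ_c ≈ 2.86 d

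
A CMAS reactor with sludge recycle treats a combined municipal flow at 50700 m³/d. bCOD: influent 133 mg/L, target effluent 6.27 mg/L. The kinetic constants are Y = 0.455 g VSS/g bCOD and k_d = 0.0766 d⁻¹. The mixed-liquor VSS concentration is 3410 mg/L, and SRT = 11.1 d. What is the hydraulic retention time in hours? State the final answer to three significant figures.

τ ≈ 2.43 h

From the SRT design equation V = Y Q (S₀−S) θ_c / [X (1 + k_d θ_c)] = 0.455 × 50700 × (133 − 6.27) × 11.1 / [3410 × (1 + 0.0766 × 11.1)] = 3.25×10^7 / 6309 = 5143 m³.
HRT = V/Q = 5143 m³ / 50700 m³·d⁻¹ = 0.1014 d × 24 = 2.435 h.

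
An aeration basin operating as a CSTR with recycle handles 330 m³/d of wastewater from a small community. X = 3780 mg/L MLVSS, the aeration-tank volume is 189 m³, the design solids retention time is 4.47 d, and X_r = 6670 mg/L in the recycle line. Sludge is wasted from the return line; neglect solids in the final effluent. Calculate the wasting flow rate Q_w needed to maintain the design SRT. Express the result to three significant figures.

Q_w ≈ 24.0 m³/d

Wasting from the return line (neglecting effluent solids): Q_w = V·X / (θ_c·X_r) = 189.0 × 3780 / (4.47 × 6670) = 23.96 m³/d.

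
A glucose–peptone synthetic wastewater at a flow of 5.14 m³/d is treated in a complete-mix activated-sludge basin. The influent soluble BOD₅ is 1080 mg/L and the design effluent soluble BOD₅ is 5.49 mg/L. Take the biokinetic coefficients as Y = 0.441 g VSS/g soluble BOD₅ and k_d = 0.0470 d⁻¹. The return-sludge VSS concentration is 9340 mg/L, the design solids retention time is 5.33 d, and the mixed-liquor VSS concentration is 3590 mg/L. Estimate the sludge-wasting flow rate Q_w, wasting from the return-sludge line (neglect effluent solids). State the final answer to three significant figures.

Q_w ≈ 0.209 m³/d

Rearranging the biomass balance for a CMAS with decay, V = Y·Q·ΔS·θ_c / [X·(1+k_d θ_c)] = 0.441 × 5.14 × (1080 − 5.49) × 5.33 / [3590 × (1 + 0.0470 × 5.33)] = 1.3×10^4 / 4489 = 2.892 m³.
Q_w = (V·X)/(θ_c X_r) = 2.892 × 3590 / (5.33 × 9340) = 0.2085 m³/d.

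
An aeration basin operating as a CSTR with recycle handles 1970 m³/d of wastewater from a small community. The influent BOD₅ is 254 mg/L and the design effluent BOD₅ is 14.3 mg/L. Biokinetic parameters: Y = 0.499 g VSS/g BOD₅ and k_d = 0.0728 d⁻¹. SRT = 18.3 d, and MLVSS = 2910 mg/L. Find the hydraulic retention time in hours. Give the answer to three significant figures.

τ ≈ 7.74 h

From the SRT design equation V = Y Q (S₀−S) θ_c / [X (1 + k_d θ_c)] = 0.499 × 1970 × (254 − 14.3) × 18.3 / [2910 × (1 + 0.0728 × 18.3)] = 4.31×10^6 / 6787 = 635.4 m³.
τ = V/Q = 635.4/1970 = 0.3225 d, or 7.740 h.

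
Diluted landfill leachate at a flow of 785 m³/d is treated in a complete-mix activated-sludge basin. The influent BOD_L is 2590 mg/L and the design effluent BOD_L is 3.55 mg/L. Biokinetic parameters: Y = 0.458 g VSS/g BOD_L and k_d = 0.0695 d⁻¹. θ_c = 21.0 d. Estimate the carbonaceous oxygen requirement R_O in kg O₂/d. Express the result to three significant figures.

Y_obs = Y / (1 + k_d θ_c) = 0.458 / (1 + 0.0695 × 21.0) = 0.458 / 2.460 = 0.1862.
ΔS = 2590 − 3.55 = 2586 mg/L, so the substrate removal rate is 785 × 2586/1000 = 2030 kg BOD_L/d.
Biomass synthesised: P_X = Y_obs × 2030 = 378.1 kg VSS/d.
R_O = Q·(S₀ − S) − 1.42·P_X = 2030 − 1.42 × 378.1 = 1493 kg O₂/d.

R_O ≈ 1490 kg O₂/d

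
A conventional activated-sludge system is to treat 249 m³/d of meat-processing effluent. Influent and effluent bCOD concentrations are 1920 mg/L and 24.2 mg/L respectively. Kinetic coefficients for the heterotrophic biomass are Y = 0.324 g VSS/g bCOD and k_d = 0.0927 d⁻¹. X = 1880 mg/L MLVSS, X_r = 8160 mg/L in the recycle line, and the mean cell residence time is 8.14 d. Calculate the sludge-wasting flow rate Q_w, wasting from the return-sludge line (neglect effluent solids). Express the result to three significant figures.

Q_w ≈ 10.7 m³/d

Rearranging the biomass balance for a CMAS with decay, V = Y·Q·ΔS·θ_c / [X·(1+k_d θ_c)] = 0.324 × 249 × (1920 − 24.2) × 8.14 / [1880 × (1 + 0.0927 × 8.14)] = 1.24×10^6 / 3299 = 377.4 m³.
θ_c = V·X/(Q_w·X_r) when wasting from the recycle, so Q_w = V·X/(θ_c·X_r) = 377.4 × 1880 / (8.14 × 8160) = 10.68 m³/d.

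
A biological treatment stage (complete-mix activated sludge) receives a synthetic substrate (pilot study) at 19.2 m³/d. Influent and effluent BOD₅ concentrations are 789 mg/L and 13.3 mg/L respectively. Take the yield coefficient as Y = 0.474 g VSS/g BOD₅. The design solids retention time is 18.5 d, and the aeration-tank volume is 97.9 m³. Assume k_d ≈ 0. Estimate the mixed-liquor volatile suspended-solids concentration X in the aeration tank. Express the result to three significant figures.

From V·X = Y·Q·(S₀ − S)·θ_c (decay neglected): X = 0.474 × 19.2 × (789 − 13.3) × 18.5 / 97.9 = 1334 mg/L.

X ≈ 1330 mg/L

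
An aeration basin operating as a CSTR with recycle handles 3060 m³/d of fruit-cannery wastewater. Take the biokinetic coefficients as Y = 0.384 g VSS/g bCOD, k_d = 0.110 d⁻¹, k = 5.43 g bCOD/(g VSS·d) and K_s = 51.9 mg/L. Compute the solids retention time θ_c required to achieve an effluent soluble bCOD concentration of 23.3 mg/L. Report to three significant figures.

At the target effluent, Y k S/(K_s+S) = 0.384×5.43×23.3/75.20 = 0.6461 d⁻¹.
1/θ_c = 0.6461 − 0.110 = 0.5361 d⁻¹, so θ_c = 1.865 d.

θ_c ≈ 1.87 d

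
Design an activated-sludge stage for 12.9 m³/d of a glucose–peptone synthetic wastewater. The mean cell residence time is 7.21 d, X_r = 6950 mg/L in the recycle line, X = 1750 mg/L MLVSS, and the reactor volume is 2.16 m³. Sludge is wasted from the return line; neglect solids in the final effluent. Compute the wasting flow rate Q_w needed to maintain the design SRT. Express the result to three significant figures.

θ_c = V·X/(Q_w·X_r) when wasting from the recycle, so Q_w = V·X/(θ_c·X_r) = 2.160 × 1750 / (7.21 × 6950) = 0.07543 m³/d.

Q_w ≈ 0.0754 m³/d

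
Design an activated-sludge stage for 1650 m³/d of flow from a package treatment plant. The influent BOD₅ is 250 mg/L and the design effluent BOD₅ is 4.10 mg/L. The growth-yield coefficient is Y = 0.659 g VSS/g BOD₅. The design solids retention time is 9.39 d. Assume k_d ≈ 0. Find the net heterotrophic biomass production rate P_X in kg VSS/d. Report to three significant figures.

With endogenous decay neglected, the observed yield equals the true yield: Y_obs = Y = 0.659 g VSS/g BOD₅.
ΔS = 250 − 4.10 = 245.9 mg/L, so the substrate removal rate is 1650 × 245.9/1000 = 405.7 kg BOD₅/d.
So the net sludge growth is P_X = 0.6590 × 405.7 = 267.4 kg VSS/d.

P_X ≈ 267 kg VSS/d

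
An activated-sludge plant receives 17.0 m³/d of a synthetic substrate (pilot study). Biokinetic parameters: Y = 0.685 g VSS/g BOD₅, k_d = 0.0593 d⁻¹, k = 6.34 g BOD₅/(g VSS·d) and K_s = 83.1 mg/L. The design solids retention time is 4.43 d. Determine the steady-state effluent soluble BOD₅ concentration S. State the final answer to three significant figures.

For a completely mixed reactor with recycle the Lawrence–McCarty relation gives S = K_s·(1 + k_d·θ_c) / [θ_c·(Y·k − k_d) − 1] = 83.1 × (1 + 0.0593 × 4.43) / [4.43 × (0.685 × 6.34 − 0.0593) − 1] = 104.9 / 17.98 = 5.837 mg/L.

S ≈ 5.84 mg/L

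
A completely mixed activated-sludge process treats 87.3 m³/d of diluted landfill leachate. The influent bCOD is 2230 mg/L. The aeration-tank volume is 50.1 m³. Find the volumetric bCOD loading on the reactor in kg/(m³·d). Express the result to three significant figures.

L_v ≈ 3.89 kg bCOD/(m³·d)

L_v = Q S₀ / V = 87.3 × 2230 × 10⁻³ / 50.10 = 3.886 kg/(m³·d).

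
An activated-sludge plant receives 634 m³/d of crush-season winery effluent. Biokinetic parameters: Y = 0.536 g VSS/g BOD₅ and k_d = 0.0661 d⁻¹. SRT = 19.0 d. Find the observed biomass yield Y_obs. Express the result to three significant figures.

Y_obs ≈ 0.238 g VSS/g BOD₅

Correct the yield for decay: Y_obs = Y/(1 + k_d θ_c) = 0.536 / (1 + 0.0661 × 19.0) = 0.536 / 2.256 = 0.2376.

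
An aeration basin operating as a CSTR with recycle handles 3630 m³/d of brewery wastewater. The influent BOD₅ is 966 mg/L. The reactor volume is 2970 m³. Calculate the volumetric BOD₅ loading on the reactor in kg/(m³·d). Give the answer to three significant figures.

L_v = Q S₀ / V = 3630 × 966 × 10⁻³ / 2970 = 1.181 kg/(m³·d).

L_v ≈ 1.18 kg BOD₅/(m³·d)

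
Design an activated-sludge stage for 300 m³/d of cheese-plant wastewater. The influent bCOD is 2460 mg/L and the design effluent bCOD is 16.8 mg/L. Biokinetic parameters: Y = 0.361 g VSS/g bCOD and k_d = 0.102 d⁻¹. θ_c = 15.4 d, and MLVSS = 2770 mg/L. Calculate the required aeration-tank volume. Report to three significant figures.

From the SRT design equation V = Y Q (S₀−S) θ_c / [X (1 + k_d θ_c)] = 0.361 × 300 × (2460 − 16.8) × 15.4 / [2770 × (1 + 0.102 × 15.4)] = 4.07×10^6 / 7121 = 572.2 m³.

V ≈ 572 m³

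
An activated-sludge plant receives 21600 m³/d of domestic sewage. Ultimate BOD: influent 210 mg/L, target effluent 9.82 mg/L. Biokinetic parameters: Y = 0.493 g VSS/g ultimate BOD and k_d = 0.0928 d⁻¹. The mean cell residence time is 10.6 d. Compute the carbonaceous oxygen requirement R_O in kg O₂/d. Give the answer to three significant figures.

Y_obs = Y / (1 + k_d θ_c) = 0.493 / (1 + 0.0928 × 10.6) = 0.493 / 1.984 = 0.2485.
Q·(S₀ − S) = 21600 × (210 − 9.82) × 10⁻³ = 4324 kg/d removed.
P_X = Y_obs·Q·(S₀ − S) = 0.2485 × 4324 = 1075 kg VSS/d.
R_O = Q·ΔS − 1.42 P_X = 4324 − 1526 = 2798 kg O₂/d.

R_O ≈ 2800 kg O₂/d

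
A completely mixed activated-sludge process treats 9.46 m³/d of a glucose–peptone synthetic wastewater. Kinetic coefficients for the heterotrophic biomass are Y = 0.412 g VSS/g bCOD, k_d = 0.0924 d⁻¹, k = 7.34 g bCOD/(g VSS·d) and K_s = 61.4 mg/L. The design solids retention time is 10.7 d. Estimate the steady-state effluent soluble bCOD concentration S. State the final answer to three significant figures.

From the Monod/SRT balance for a CMAS, S = K_s·(1+k_d θ_c)/[θ_c·(Y k − k_d) − 1] = 61.4 × (1 + 0.0924 × 10.7) / [10.7 × (0.412 × 7.34 − 0.0924) − 1] = 122.1 / 30.37 = 4.021 mg/L.

S ≈ 4.02 mg/L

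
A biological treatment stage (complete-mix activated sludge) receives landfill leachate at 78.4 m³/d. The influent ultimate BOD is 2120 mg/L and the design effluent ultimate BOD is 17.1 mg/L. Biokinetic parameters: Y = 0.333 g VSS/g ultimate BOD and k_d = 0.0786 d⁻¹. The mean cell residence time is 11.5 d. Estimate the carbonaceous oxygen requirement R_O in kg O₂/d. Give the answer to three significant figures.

R_O ≈ 124 kg O₂/d

Y_obs = Y / (1 + k_d θ_c) = 0.333 / (1 + 0.0786 × 11.5) = 0.333 / 1.904 = 0.1749.
Substrate removed = Q·(S₀ − S) = 78.4 m³/d × (2120 − 17.1) g/m³ = 1.65×10^5 g/d = 164.9 kg/d.
Net sludge production P_X = 0.1749 × 164.9 = 28.84 kg VSS/d.
R_O = Q·(S₀ − S) − 1.42·P_X = 164.9 − 1.42 × 28.84 = 123.9 kg O₂/d.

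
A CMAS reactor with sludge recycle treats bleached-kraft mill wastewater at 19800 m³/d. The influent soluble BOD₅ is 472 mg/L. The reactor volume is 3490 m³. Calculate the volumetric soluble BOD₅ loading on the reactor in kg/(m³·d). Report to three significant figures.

Applied soluble BOD₅ load per unit volume = Q·S₀/V = (19800 × 472/1000)/3490 = 2.678 kg soluble BOD₅·m⁻³·d⁻¹.

L_v ≈ 2.68 kg soluble BOD₅/(m³·d)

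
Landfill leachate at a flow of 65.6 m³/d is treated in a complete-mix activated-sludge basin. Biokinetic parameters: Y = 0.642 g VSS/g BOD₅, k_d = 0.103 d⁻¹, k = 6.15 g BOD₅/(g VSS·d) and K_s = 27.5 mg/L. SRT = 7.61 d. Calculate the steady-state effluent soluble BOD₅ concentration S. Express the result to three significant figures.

From the Monod/SRT balance for a CMAS, S = K_s·(1+k_d θ_c)/[θ_c·(Y k − k_d) − 1] = 27.5 × (1 + 0.103 × 7.61) / [7.61 × (0.642 × 6.15 − 0.103) − 1] = 49.06 / 28.26 = 1.736 mg/L.

S ≈ 1.74 mg/L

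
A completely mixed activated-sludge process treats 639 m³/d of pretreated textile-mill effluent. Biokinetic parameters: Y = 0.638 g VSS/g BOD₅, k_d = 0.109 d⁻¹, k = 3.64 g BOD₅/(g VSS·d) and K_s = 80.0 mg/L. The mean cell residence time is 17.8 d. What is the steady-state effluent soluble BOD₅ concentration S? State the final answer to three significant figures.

S ≈ 6.13 mg/L

From the Monod/SRT balance for a CMAS, S = K_s·(1+k_d θ_c)/[θ_c·(Y k − k_d) − 1] = 80.0 × (1 + 0.109 × 17.8) / [17.8 × (0.638 × 3.64 − 0.109) − 1] = 235.2 / 38.40 = 6.126 mg/L.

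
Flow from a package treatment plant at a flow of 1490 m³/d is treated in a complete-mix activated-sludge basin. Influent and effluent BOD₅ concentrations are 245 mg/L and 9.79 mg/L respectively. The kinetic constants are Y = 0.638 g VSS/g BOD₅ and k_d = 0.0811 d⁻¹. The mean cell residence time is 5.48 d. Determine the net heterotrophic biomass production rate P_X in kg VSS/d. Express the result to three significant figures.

P_X ≈ 155 kg VSS/d

The observed yield is Y_obs = Y/(1 + k_d·θ_c) = 0.638 / (1 + 0.0811 × 5.48) = 0.638 / 1.444 = 0.4417 g VSS per g BOD₅ removed.
Q·(S₀ − S) = 1490 × (245 − 9.79) × 10⁻³ = 350.5 kg/d removed.
Net biomass production P_X = Y_obs × Q·(S₀ − S) = 0.4417 × 350.5 = 154.8 kg VSS/d.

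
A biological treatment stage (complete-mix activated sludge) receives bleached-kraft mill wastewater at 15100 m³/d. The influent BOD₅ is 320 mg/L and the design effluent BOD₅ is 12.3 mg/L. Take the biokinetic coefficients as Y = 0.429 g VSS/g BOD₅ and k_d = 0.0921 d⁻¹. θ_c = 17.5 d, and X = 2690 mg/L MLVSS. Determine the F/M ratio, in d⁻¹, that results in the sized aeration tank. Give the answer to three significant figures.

Steady-state biomass mass balance: V·X·(1 + k_d·θ_c) = Y·Q·(S₀ − S)·θ_c, so V = 0.429 × 15100 × (320 − 12.3) × 17.5 / [2690 × (1 + 0.0921 × 17.5)] = 3.49×10^7 / 7026 = 4965 m³.
F/M = Q·S₀ / (V·X) = 15100 × 320 / (4965 × 2690) = 0.3618 g BOD₅·(g VSS·d)⁻¹.

F/M ≈ 0.362 d⁻¹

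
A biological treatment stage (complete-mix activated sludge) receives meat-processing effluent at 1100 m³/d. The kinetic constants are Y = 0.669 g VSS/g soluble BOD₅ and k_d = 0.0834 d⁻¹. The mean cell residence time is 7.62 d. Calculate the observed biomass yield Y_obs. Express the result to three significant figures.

Y_obs ≈ 0.409 g VSS/g soluble BOD₅

Correct the yield for decay: Y_obs = Y/(1 + k_d θ_c) = 0.669 / (1 + 0.0834 × 7.62) = 0.669 / 1.636 = 0.4090.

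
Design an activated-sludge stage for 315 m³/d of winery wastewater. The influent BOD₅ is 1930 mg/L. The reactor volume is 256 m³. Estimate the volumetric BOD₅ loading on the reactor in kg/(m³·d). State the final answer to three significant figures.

L_v ≈ 2.37 kg BOD₅/(m³·d)

Applied BOD₅ load per unit volume = Q·S₀/V = (315 × 1930/1000)/256.0 = 2.375 kg BOD₅·m⁻³·d⁻¹.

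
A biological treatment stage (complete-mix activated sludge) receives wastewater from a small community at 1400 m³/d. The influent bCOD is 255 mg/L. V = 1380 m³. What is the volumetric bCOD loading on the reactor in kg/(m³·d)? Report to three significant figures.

Applied bCOD load per unit volume = Q·S₀/V = (1400 × 255/1000)/1380 = 0.2587 kg bCOD·m⁻³·d⁻¹.

L_v ≈ 0.259 kg bCOD/(m³·d)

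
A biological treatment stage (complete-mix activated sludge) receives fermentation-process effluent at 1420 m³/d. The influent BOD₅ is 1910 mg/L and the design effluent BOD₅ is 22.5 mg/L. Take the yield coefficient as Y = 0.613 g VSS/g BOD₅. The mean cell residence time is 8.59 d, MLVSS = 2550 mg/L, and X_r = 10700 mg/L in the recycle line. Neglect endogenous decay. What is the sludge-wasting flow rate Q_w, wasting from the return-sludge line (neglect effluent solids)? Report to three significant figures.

V·X = Y·Q·ΔS·θ_c gives V = 0.613 × 1420 × (1910 − 22.5) × 8.59 / 2550 = 5535 m³.
Wasting from the return line (neglecting effluent solids): Q_w = V·X / (θ_c·X_r) = 5535 × 2550 / (8.59 × 10700) = 153.6 m³/d.

Q_w ≈ 154 m³/d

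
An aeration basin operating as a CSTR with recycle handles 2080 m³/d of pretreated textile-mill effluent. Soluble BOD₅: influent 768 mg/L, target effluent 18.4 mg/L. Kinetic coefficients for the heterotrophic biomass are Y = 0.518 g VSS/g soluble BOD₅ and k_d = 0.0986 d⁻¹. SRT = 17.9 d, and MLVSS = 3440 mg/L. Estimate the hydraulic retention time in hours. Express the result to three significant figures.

τ ≈ 17.5 h

Rearranging the biomass balance for a CMAS with decay, V = Y·Q·ΔS·θ_c / [X·(1+k_d θ_c)] = 0.518 × 2080 × (768 − 18.4) × 17.9 / [3440 × (1 + 0.0986 × 17.9)] = 1.45×10^7 / 9511 = 1520 m³.
τ = V/Q = 1520/2080 = 0.7307 d, or 17.54 h.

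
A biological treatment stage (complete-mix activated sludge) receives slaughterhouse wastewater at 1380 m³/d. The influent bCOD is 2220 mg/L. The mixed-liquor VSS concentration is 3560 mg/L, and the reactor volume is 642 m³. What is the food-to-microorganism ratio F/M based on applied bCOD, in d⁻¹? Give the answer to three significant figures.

F/M ≈ 1.34 d⁻¹

F/M = applied load / biomass = Q·S₀/(V·X) = 1380 × 2220 / (642.0 × 3560) = 1.340 d⁻¹.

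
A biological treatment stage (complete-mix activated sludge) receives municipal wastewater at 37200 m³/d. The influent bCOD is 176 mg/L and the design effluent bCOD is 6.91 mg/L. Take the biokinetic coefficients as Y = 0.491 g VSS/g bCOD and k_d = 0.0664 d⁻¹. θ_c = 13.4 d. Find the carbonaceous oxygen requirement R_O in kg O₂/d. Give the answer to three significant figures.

R_O ≈ 3970 kg O₂/d

The observed yield is Y_obs = Y/(1 + k_d·θ_c) = 0.491 / (1 + 0.0664 × 13.4) = 0.491 / 1.890 = 0.2598 g VSS per g bCOD removed.
ΔS = 176 − 6.91 = 169.1 mg/L, so the substrate removal rate is 37200 × 169.1/1000 = 6290 kg bCOD/d.
Net sludge production P_X = 0.2598 × 6290 = 1634 kg VSS/d.
R_O = Q·ΔS − 1.42 P_X = 6290 − 2321 = 3969 kg O₂/d.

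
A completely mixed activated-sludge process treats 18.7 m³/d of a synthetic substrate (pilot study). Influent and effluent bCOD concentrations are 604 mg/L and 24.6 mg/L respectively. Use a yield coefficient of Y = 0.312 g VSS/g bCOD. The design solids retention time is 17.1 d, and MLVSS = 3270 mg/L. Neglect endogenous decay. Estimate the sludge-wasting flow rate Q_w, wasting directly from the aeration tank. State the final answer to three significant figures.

Biomass mass balance (decay neglected): V·X = Y·Q·(S₀ − S)·θ_c, so V = 0.312 × 18.7 × (604 − 24.6) × 17.1 / 3270 = 17.68 m³.
Wasting from the aeration tank: Q_w = V / θ_c = 17.68 / 17.1 = 1.034 m³/d.

Q_w ≈ 1.03 m³/d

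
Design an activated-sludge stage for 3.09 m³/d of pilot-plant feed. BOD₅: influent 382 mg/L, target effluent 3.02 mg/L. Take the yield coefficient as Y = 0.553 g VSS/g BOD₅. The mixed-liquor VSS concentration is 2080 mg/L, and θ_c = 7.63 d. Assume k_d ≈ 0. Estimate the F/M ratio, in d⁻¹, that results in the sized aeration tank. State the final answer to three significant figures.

F/M ≈ 0.239 d⁻¹

Biomass mass balance (decay neglected): V·X = Y·Q·(S₀ − S)·θ_c, so V = 0.553 × 3.09 × (382 − 3.02) × 7.63 / 2080 = 2.376 m³.
F/M = applied load / biomass = Q·S₀/(V·X) = 3.09 × 382 / (2.376 × 2080) = 0.2389 d⁻¹.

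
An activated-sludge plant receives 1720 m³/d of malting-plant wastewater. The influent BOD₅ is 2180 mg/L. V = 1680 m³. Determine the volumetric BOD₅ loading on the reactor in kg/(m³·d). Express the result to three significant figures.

Applied BOD₅ load per unit volume = Q·S₀/V = (1720 × 2180/1000)/1680 = 2.232 kg BOD₅·m⁻³·d⁻¹.

L_v ≈ 2.23 kg BOD₅/(m³·d)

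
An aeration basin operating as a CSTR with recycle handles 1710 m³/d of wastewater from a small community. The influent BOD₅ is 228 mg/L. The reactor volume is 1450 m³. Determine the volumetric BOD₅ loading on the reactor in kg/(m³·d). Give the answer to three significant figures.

L_v ≈ 0.269 kg BOD₅/(m³·d)

Volumetric loading L_v = Q·S₀ / V = 1710 × 228 g/m³ / 1450 m³ = 268.9 g/(m³·d) = 0.2689 kg BOD₅/(m³·d).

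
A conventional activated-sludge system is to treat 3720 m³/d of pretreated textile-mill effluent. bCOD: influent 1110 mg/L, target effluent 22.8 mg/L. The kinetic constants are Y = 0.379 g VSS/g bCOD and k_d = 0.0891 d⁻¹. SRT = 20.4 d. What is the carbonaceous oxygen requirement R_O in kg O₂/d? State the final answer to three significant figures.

R_O ≈ 3270 kg O₂/d

Y_obs = Y / (1 + k_d θ_c) = 0.379 / (1 + 0.0891 × 20.4) = 0.379 / 2.818 = 0.1345.
Substrate removed = Q·(S₀ − S) = 3720 m³/d × (1110 − 22.8) g/m³ = 4.04×10^6 g/d = 4044 kg/d.
Net sludge production P_X = 0.1345 × 4044 = 544.0 kg VSS/d.
R_O = Q·(S₀ − S) − 1.42·P_X = 4044 − 1.42 × 544.0 = 3272 kg O₂/d.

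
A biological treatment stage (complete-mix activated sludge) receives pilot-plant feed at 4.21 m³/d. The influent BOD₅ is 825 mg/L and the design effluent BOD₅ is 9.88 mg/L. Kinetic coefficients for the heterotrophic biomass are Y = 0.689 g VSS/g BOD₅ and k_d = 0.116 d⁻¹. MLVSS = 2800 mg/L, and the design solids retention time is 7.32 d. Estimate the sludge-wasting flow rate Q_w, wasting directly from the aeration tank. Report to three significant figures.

Steady-state biomass mass balance: V·X·(1 + k_d·θ_c) = Y·Q·(S₀ − S)·θ_c, so V = 0.689 × 4.21 × (825 − 9.88) × 7.32 / [2800 × (1 + 0.116 × 7.32)] = 1.73×10^4 / 5178 = 3.343 m³.
Wasting from the aeration tank: Q_w = V / θ_c = 3.343 / 7.32 = 0.4567 m³/d.

Q_w ≈ 0.457 m³/d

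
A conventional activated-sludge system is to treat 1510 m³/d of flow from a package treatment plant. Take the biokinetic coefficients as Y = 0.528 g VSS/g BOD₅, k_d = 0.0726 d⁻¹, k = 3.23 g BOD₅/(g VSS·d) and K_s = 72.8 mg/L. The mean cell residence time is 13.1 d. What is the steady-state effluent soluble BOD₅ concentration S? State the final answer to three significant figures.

S ≈ 6.97 mg/L

From the Monod/SRT balance for a CMAS, S = K_s·(1+k_d θ_c)/[θ_c·(Y k − k_d) − 1] = 72.8 × (1 + 0.0726 × 13.1) / [13.1 × (0.528 × 3.23 − 0.0726) − 1] = 142.0 / 20.39 = 6.966 mg/L.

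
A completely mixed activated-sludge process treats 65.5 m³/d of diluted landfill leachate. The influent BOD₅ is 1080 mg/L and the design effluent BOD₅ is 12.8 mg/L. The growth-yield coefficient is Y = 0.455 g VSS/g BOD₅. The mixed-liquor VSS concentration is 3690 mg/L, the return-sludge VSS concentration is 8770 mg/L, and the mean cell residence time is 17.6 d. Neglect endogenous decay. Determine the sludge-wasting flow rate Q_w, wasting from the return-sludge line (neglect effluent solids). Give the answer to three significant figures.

Q_w ≈ 3.63 m³/d

V·X = Y·Q·ΔS·θ_c gives V = 0.455 × 65.5 × (1080 − 12.8) × 17.6 / 3690 = 151.7 m³.
Wasting from the return line (neglecting effluent solids): Q_w = V·X / (θ_c·X_r) = 151.7 × 3690 / (17.6 × 8770) = 3.627 m³/d.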